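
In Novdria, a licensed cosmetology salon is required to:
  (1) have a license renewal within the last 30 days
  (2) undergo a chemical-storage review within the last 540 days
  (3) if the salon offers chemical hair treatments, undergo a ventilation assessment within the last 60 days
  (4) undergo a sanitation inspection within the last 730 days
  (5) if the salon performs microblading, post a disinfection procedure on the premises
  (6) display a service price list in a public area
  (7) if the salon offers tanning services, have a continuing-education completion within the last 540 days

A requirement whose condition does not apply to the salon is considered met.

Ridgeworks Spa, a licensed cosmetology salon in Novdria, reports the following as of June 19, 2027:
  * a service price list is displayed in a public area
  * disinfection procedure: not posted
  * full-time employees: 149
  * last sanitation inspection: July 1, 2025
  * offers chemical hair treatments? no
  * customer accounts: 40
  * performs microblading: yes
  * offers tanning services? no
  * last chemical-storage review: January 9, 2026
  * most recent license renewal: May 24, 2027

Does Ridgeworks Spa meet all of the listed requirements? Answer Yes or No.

No

1. license renewal 26 days ago vs limit 30 → met
2. chemical-storage review 526 days ago vs limit 540 → met
3. condition 'offers chemical hair treatments' does not hold → requirement n/a → met
4. sanitation inspection 718 days ago vs limit 730 → met
5. condition 'performs microblading' holds; disinfection procedure absent → not met
6. service price list present → met
7. condition 'offers tanning services' does not hold → requirement n/a → met
Not met: 5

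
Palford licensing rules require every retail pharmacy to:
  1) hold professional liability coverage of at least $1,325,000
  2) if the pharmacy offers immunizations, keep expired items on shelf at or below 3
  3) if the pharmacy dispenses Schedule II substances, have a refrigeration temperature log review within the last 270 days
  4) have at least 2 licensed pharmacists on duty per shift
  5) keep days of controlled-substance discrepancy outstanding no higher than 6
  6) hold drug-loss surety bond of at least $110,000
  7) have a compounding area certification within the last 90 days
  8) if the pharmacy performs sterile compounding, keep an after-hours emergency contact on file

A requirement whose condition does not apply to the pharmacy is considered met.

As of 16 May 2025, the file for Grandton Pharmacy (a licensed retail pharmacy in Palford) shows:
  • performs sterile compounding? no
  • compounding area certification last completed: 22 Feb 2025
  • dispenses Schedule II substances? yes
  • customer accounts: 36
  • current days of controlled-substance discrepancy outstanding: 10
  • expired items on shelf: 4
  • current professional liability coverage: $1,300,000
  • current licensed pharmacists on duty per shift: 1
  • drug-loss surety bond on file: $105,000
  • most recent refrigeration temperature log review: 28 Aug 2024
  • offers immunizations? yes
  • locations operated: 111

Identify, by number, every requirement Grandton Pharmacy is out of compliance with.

1. professional liability coverage $1,300,000 < $1,325,000 → not met
2. condition 'offers immunizations' holds; expired items on shelf 4 > 3 → not met
3. condition 'dispenses Schedule II substances' holds; refrigeration temperature log review 261 days ago vs limit 270 → met
4. licensed pharmacists on duty per shift 1 < 2 → not met
5. days of controlled-substance discrepancy outstanding 10 > 6 → not met
6. drug-loss surety bond $105,000 < $110,000 → not met
7. compounding area certification 83 days ago vs limit 90 → met
8. condition 'performs sterile compounding' does not hold → requirement n/a → met
Not met: 1, 2, 4, 5, 6

1, 2, 4, 5, 6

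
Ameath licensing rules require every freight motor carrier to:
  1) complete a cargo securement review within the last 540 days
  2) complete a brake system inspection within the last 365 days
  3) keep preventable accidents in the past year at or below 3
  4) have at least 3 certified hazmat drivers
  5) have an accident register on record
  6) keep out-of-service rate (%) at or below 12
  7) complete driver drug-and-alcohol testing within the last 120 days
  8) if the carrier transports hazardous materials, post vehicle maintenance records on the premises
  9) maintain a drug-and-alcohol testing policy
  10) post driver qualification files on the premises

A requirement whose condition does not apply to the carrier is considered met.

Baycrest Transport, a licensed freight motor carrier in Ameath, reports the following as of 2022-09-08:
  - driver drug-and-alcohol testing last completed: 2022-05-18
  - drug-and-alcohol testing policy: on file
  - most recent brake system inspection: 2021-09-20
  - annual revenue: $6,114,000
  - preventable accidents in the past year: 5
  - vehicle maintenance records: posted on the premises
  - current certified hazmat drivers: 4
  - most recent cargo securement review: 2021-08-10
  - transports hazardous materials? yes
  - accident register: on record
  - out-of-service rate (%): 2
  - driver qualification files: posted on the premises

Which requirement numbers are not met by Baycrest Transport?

1. cargo securement review 394 days ago vs limit 540 → met
2. brake system inspection 353 days ago vs limit 365 → met
3. preventable accidents in the past year 5 > 3 → not met
4. certified hazmat drivers 4 ≥ 3 → met
5. accident register present → met
6. out-of-service rate (%) 2 ≤ 12 → met
7. driver drug-and-alcohol testing 113 days ago vs limit 120 → met
8. condition 'transports hazardous materials' holds; vehicle maintenance records present → met
9. drug-and-alcohol testing policy present → met
10. driver qualification files present → met
Not met: 3

3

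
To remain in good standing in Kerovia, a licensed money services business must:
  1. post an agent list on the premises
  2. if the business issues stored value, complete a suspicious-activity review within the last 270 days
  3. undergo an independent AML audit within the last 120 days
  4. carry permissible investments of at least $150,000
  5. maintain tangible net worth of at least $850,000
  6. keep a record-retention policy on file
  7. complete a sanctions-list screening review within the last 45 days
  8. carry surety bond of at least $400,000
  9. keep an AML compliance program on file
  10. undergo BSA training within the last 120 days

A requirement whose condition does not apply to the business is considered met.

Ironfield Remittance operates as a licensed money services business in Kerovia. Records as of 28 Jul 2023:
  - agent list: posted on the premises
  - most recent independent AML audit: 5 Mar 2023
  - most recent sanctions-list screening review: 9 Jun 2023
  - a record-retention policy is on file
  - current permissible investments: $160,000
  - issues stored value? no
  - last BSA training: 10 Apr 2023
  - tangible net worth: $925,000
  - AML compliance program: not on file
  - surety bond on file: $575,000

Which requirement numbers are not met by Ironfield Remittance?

3, 7, 9

1. agent list present → met
2. condition 'issues stored value' does not hold → requirement n/a → met
3. independent AML audit 145 days ago vs limit 120 → not met
4. permissible investments $160,000 ≥ $150,000 → met
5. tangible net worth $925,000 ≥ $850,000 → met
6. record-retention policy present → met
7. sanctions-list screening review 49 days ago vs limit 45 → not met
8. surety bond $575,000 ≥ $400,000 → met
9. AML compliance program absent → not met
10. BSA training 109 days ago vs limit 120 → met
Not met: 3, 7, 9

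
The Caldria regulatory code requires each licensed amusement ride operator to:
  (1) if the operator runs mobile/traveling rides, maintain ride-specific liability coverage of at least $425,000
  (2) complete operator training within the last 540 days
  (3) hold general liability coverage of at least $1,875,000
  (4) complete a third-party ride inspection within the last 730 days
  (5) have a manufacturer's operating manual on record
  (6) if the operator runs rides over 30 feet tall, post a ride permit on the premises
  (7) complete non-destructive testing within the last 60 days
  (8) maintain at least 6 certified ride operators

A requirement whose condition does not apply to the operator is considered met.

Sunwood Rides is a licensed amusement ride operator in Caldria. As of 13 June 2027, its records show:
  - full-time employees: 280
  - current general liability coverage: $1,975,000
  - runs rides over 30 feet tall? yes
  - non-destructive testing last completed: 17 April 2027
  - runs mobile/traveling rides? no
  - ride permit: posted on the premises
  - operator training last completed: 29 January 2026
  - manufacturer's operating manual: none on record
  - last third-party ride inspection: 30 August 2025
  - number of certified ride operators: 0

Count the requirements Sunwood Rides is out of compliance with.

1. condition 'runs mobile/traveling rides' does not hold → requirement n/a → met
2. operator training 500 days ago vs limit 540 → met
3. general liability coverage $1,975,000 ≥ $1,875,000 → met
4. third-party ride inspection 652 days ago vs limit 730 → met
5. manufacturer's operating manual absent → not met
6. condition 'runs rides over 30 feet tall' holds; ride permit present → met
7. non-destructive testing 57 days ago vs limit 60 → met
8. certified ride operators 0 < 6 → not met
Not met: 2 of 8

2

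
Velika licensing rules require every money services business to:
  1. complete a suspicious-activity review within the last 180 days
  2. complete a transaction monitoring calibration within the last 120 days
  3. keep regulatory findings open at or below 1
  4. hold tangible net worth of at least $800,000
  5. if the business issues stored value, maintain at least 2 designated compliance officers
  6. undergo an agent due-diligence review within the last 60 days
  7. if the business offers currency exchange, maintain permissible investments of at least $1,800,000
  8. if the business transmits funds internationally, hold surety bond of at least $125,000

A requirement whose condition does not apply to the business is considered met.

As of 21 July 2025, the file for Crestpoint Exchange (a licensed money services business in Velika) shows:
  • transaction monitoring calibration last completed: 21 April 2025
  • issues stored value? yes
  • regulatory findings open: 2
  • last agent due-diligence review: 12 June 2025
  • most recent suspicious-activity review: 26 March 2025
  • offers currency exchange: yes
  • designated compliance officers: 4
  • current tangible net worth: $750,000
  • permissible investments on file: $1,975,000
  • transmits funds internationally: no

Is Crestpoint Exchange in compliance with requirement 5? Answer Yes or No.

Yes

5. condition 'issues stored value' holds; designated compliance officers 4 ≥ 2 → met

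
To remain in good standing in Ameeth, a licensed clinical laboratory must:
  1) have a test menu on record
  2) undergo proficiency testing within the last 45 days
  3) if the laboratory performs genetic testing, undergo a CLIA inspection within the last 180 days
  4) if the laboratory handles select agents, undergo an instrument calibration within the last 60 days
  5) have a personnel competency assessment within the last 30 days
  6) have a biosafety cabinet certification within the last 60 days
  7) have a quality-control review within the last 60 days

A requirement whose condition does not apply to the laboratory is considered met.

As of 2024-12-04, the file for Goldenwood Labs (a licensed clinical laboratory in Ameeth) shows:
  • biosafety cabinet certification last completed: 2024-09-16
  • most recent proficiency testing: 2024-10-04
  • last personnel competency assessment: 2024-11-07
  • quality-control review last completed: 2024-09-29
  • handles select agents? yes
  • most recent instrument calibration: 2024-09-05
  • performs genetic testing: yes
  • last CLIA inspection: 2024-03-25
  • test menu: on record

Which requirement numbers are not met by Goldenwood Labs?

1. test menu present → met
2. proficiency testing 61 days ago vs limit 45 → not met
3. condition 'performs genetic testing' holds; CLIA inspection 254 days ago vs limit 180 → not met
4. condition 'handles select agents' holds; instrument calibration 90 days ago vs limit 60 → not met
5. personnel competency assessment 27 days ago vs limit 30 → met
6. biosafety cabinet certification 79 days ago vs limit 60 → not met
7. quality-control review 66 days ago vs limit 60 → not met
Not met: 2, 3, 4, 6, 7

2, 3, 4, 6, 7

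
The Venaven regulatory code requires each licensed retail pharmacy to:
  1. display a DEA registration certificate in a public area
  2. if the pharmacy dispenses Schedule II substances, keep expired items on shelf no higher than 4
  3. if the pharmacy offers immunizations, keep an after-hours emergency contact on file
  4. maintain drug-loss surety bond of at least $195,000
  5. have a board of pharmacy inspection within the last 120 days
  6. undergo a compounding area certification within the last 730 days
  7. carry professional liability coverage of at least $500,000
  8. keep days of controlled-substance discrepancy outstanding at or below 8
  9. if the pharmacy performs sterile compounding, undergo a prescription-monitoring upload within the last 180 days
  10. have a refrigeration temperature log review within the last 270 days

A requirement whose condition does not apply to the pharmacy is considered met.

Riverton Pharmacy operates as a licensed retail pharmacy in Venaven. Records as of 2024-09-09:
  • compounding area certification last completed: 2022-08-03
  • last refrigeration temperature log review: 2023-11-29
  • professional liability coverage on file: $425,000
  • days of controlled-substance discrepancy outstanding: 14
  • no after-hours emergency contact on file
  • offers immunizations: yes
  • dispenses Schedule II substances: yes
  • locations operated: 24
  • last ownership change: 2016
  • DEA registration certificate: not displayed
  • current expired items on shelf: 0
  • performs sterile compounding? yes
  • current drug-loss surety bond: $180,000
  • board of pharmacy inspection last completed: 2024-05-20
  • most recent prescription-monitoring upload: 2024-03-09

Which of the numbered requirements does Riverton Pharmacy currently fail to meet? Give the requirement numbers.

1. DEA registration certificate absent → not met
2. condition 'dispenses Schedule II substances' holds; expired items on shelf 0 ≤ 4 → met
3. condition 'offers immunizations' holds; after-hours emergency contact absent → not met
4. drug-loss surety bond $180,000 < $195,000 → not met
5. board of pharmacy inspection 112 days ago vs limit 120 → met
6. compounding area certification 768 days ago vs limit 730 → not met
7. professional liability coverage $425,000 < $500,000 → not met
8. days of controlled-substance discrepancy outstanding 14 > 8 → not met
9. condition 'performs sterile compounding' holds; prescription-monitoring upload 184 days ago vs limit 180 → not met
10. refrigeration temperature log review 285 days ago vs limit 270 → not met
Not met: 1, 3, 4, 6, 7, 8, 9, 10

1, 3, 4, 6, 7, 8, 9, 10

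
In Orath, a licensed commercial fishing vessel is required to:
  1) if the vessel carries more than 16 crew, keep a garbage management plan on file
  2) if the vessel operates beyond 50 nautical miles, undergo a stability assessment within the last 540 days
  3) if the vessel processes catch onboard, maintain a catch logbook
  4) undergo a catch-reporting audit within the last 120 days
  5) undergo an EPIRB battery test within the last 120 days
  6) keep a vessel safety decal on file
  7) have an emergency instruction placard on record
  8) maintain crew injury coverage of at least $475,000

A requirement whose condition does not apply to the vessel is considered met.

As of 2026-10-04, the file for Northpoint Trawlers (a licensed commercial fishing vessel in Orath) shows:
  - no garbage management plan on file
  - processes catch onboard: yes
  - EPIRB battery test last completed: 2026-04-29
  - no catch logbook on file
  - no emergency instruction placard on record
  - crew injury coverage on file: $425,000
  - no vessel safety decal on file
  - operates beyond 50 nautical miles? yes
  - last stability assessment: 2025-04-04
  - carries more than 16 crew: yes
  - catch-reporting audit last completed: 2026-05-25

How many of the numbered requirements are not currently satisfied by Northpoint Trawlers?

8

1. condition 'carries more than 16 crew' holds; garbage management plan absent → not met
2. condition 'operates beyond 50 nautical miles' holds; stability assessment 548 days ago vs limit 540 → not met
3. condition 'processes catch onboard' holds; catch logbook absent → not met
4. catch-reporting audit 132 days ago vs limit 120 → not met
5. EPIRB battery test 158 days ago vs limit 120 → not met
6. vessel safety decal absent → not met
7. emergency instruction placard absent → not met
8. crew injury coverage $425,000 < $475,000 → not met
Not met: 8 of 8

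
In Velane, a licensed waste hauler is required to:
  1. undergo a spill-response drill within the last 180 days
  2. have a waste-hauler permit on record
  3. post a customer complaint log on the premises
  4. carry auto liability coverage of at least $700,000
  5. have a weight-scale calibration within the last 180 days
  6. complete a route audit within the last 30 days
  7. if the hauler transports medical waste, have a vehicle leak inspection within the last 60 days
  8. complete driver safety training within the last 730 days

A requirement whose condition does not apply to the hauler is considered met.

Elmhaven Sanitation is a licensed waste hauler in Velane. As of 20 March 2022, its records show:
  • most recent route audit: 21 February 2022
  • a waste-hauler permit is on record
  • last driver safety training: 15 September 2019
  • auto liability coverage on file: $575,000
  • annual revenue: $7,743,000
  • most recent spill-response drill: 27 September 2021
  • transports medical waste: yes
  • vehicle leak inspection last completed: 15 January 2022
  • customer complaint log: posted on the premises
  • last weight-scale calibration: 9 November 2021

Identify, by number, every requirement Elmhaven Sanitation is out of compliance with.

1. spill-response drill 174 days ago vs limit 180 → met
2. waste-hauler permit present → met
3. customer complaint log present → met
4. auto liability coverage $575,000 < $700,000 → not met
5. weight-scale calibration 131 days ago vs limit 180 → met
6. route audit 27 days ago vs limit 30 → met
7. condition 'transports medical waste' holds; vehicle leak inspection 64 days ago vs limit 60 → not met
8. driver safety training 917 days ago vs limit 730 → not met
Not met: 4, 7, 8

4, 7, 8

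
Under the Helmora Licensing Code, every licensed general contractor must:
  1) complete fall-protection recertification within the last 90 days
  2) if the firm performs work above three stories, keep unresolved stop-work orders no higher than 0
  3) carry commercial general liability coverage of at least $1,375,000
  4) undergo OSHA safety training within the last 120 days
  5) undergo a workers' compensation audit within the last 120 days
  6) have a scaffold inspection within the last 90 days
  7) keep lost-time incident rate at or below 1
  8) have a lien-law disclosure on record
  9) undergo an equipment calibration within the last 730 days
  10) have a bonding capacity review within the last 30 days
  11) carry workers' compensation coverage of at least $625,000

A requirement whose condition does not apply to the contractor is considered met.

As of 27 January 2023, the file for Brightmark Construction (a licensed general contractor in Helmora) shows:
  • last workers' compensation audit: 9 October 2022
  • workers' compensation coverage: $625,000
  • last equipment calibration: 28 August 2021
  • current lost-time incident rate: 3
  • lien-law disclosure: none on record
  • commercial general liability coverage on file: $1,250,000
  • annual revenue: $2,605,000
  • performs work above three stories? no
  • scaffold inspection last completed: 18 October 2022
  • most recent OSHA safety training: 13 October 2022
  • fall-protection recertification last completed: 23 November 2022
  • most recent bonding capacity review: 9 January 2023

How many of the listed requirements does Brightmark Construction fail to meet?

1. fall-protection recertification 65 days ago vs limit 90 → met
2. condition 'performs work above three stories' does not hold → requirement n/a → met
3. commercial general liability coverage $1,250,000 < $1,375,000 → not met
4. OSHA safety training 106 days ago vs limit 120 → met
5. workers' compensation audit 110 days ago vs limit 120 → met
6. scaffold inspection 101 days ago vs limit 90 → not met
7. lost-time incident rate 3 > 1 → not met
8. lien-law disclosure absent → not met
9. equipment calibration 517 days ago vs limit 730 → met
10. bonding capacity review 18 days ago vs limit 30 → met
11. workers' compensation coverage $625,000 ≥ $625,000 → met
Not met: 4 of 11

4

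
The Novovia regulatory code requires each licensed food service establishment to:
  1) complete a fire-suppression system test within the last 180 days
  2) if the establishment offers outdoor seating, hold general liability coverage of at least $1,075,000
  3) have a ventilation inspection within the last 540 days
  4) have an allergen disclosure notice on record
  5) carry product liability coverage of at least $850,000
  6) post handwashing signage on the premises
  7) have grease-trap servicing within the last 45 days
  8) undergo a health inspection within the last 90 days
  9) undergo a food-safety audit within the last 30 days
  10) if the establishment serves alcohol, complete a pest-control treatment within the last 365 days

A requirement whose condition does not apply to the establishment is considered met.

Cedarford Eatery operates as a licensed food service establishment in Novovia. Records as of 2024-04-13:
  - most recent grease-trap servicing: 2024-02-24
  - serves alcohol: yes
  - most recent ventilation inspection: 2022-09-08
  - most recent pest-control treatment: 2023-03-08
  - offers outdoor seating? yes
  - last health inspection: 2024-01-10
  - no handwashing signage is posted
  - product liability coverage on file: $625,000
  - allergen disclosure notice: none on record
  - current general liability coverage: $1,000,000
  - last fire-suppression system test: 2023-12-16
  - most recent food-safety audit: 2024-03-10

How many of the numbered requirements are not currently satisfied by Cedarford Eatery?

9

1. fire-suppression system test 119 days ago vs limit 180 → met
2. condition 'offers outdoor seating' holds; general liability coverage $1,000,000 < $1,075,000 → not met
3. ventilation inspection 583 days ago vs limit 540 → not met
4. allergen disclosure notice absent → not met
5. product liability coverage $625,000 < $850,000 → not met
6. handwashing signage absent → not met
7. grease-trap servicing 49 days ago vs limit 45 → not met
8. health inspection 94 days ago vs limit 90 → not met
9. food-safety audit 34 days ago vs limit 30 → not met
10. condition 'serves alcohol' holds; pest-control treatment 402 days ago vs limit 365 → not met
Not met: 9 of 10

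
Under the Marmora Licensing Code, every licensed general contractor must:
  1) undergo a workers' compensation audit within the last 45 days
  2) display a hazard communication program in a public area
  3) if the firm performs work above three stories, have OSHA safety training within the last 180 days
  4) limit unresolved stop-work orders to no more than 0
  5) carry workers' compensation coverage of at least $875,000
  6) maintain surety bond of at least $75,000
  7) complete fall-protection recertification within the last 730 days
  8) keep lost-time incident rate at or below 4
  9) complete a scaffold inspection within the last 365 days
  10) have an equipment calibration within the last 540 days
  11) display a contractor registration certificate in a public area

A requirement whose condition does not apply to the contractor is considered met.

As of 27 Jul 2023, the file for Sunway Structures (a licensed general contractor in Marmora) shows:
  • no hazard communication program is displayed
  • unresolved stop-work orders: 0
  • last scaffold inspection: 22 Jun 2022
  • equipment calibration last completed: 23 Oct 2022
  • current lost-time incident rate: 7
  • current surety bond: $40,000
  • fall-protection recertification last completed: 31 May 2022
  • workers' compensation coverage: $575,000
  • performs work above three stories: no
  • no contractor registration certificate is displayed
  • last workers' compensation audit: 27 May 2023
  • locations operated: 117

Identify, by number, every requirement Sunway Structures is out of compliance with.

1. workers' compensation audit 61 days ago vs limit 45 → not met
2. hazard communication program absent → not met
3. condition 'performs work above three stories' does not hold → requirement n/a → met
4. unresolved stop-work orders 0 ≤ 0 → met
5. workers' compensation coverage $575,000 < $875,000 → not met
6. surety bond $40,000 < $75,000 → not met
7. fall-protection recertification 422 days ago vs limit 730 → met
8. lost-time incident rate 7 > 4 → not met
9. scaffold inspection 400 days ago vs limit 365 → not met
10. equipment calibration 277 days ago vs limit 540 → met
11. contractor registration certificate absent → not met
Not met: 1, 2, 5, 6, 8, 9, 11

1, 2, 5, 6, 8, 9, 11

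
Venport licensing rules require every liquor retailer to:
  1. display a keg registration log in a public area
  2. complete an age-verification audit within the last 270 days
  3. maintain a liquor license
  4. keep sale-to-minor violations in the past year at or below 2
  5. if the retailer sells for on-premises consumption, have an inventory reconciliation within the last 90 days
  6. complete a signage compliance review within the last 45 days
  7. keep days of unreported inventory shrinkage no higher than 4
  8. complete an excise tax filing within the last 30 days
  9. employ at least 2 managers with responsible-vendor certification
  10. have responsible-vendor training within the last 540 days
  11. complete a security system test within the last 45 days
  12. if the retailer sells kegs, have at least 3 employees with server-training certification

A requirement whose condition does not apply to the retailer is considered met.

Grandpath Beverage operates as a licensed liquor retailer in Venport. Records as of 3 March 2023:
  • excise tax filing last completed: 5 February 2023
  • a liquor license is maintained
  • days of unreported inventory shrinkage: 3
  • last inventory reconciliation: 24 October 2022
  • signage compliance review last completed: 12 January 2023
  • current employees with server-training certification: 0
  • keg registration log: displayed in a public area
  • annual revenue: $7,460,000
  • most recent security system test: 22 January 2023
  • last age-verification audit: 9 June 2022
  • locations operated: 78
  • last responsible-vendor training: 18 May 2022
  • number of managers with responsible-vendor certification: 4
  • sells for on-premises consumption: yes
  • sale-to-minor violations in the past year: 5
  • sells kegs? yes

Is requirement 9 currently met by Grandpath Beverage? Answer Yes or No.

9. managers with responsible-vendor certification 4 ≥ 2 → met

Yes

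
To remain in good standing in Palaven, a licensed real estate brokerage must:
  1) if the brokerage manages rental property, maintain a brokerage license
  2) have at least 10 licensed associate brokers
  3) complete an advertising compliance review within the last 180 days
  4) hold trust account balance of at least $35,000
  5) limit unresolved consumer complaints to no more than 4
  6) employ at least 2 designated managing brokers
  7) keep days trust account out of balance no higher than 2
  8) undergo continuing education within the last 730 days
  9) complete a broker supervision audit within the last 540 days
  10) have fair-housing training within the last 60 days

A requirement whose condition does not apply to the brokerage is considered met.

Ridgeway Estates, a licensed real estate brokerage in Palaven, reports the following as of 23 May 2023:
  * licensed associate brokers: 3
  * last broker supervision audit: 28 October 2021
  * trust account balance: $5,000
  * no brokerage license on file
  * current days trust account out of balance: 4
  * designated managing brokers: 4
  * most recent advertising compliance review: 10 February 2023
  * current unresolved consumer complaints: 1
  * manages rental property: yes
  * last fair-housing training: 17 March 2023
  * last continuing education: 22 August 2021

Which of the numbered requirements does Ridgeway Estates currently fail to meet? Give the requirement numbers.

1. condition 'manages rental property' holds; brokerage license absent → not met
2. licensed associate brokers 3 < 10 → not met
3. advertising compliance review 102 days ago vs limit 180 → met
4. trust account balance $5,000 < $35,000 → not met
5. unresolved consumer complaints 1 ≤ 4 → met
6. designated managing brokers 4 ≥ 2 → met
7. days trust account out of balance 4 > 2 → not met
8. continuing education 639 days ago vs limit 730 → met
9. broker supervision audit 572 days ago vs limit 540 → not met
10. fair-housing training 67 days ago vs limit 60 → not met
Not met: 1, 2, 4, 7, 9, 10

1, 2, 4, 7, 9, 10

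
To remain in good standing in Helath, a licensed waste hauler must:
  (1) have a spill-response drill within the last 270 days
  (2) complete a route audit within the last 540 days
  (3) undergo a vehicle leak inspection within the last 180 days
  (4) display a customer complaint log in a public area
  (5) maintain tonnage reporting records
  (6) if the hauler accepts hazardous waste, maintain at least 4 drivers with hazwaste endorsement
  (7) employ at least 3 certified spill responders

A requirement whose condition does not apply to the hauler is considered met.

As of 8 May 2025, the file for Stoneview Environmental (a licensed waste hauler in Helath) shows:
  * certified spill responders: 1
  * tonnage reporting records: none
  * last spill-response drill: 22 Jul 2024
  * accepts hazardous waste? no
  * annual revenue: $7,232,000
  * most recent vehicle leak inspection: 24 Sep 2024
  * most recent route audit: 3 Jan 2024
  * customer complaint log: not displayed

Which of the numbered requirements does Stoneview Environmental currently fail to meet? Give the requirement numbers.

1. spill-response drill 290 days ago vs limit 270 → not met
2. route audit 491 days ago vs limit 540 → met
3. vehicle leak inspection 226 days ago vs limit 180 → not met
4. customer complaint log absent → not met
5. tonnage reporting records absent → not met
6. condition 'accepts hazardous waste' does not hold → requirement n/a → met
7. certified spill responders 1 < 3 → not met
Not met: 1, 3, 4, 5, 7

1, 3, 4, 5, 7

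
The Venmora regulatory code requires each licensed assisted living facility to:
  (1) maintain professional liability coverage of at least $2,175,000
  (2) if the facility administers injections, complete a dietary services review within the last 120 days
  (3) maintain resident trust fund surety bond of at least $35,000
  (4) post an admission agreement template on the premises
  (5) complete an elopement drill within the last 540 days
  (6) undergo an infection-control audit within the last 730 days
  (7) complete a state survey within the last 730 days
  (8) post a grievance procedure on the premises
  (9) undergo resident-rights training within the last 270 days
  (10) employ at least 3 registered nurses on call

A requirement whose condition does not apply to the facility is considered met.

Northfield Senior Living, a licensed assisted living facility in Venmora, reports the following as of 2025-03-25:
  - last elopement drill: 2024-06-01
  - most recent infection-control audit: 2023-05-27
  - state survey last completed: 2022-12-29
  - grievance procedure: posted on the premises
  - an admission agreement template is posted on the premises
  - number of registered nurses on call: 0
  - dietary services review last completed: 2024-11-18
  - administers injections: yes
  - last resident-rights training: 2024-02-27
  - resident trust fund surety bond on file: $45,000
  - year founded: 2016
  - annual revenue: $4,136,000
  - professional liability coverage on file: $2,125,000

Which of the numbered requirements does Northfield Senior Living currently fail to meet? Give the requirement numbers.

1. professional liability coverage $2,125,000 < $2,175,000 → not met
2. condition 'administers injections' holds; dietary services review 127 days ago vs limit 120 → not met
3. resident trust fund surety bond $45,000 ≥ $35,000 → met
4. admission agreement template present → met
5. elopement drill 297 days ago vs limit 540 → met
6. infection-control audit 668 days ago vs limit 730 → met
7. state survey 817 days ago vs limit 730 → not met
8. grievance procedure present → met
9. resident-rights training 392 days ago vs limit 270 → not met
10. registered nurses on call 0 < 3 → not met
Not met: 1, 2, 7, 9, 10

1, 2, 7, 9, 10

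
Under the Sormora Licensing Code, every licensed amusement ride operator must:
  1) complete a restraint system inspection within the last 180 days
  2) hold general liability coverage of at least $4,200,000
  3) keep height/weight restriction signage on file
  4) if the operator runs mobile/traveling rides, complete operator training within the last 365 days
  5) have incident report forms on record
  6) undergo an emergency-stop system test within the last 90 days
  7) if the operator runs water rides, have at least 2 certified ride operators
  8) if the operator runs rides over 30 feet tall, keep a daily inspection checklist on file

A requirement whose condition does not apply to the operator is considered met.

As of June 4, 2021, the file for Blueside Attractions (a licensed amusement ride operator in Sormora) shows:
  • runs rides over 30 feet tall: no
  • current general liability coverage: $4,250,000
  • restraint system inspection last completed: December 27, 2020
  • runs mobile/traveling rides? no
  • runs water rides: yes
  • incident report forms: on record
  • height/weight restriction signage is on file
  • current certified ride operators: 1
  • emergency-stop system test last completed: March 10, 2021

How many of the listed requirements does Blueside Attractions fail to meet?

1

1. restraint system inspection 159 days ago vs limit 180 → met
2. general liability coverage $4,250,000 ≥ $4,200,000 → met
3. height/weight restriction signage present → met
4. condition 'runs mobile/traveling rides' does not hold → requirement n/a → met
5. incident report forms present → met
6. emergency-stop system test 86 days ago vs limit 90 → met
7. condition 'runs water rides' holds; certified ride operators 1 < 2 → not met
8. condition 'runs rides over 30 feet tall' does not hold → requirement n/a → met
Not met: 1 of 8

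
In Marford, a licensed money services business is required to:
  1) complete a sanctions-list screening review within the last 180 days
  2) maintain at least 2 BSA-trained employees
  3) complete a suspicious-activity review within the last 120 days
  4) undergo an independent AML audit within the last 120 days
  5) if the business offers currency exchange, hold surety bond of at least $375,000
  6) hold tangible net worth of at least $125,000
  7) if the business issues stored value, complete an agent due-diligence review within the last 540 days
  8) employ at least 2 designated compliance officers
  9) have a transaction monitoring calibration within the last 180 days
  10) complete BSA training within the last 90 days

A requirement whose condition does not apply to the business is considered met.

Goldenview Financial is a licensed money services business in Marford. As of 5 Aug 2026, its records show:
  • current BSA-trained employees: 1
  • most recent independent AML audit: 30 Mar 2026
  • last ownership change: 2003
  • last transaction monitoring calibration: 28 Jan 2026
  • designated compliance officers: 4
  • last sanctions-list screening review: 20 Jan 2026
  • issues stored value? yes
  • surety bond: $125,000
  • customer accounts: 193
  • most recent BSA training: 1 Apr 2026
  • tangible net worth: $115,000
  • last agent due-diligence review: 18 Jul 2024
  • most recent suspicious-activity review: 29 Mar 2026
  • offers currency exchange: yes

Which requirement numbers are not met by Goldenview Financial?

1, 2, 3, 4, 5, 6, 7, 9, 10

1. sanctions-list screening review 197 days ago vs limit 180 → not met
2. BSA-trained employees 1 < 2 → not met
3. suspicious-activity review 129 days ago vs limit 120 → not met
4. independent AML audit 128 days ago vs limit 120 → not met
5. condition 'offers currency exchange' holds; surety bond $125,000 < $375,000 → not met
6. tangible net worth $115,000 < $125,000 → not met
7. condition 'issues stored value' holds; agent due-diligence review 748 days ago vs limit 540 → not met
8. designated compliance officers 4 ≥ 2 → met
9. transaction monitoring calibration 189 days ago vs limit 180 → not met
10. BSA training 126 days ago vs limit 90 → not met
Not met: 1, 2, 3, 4, 5, 6, 7, 9, 10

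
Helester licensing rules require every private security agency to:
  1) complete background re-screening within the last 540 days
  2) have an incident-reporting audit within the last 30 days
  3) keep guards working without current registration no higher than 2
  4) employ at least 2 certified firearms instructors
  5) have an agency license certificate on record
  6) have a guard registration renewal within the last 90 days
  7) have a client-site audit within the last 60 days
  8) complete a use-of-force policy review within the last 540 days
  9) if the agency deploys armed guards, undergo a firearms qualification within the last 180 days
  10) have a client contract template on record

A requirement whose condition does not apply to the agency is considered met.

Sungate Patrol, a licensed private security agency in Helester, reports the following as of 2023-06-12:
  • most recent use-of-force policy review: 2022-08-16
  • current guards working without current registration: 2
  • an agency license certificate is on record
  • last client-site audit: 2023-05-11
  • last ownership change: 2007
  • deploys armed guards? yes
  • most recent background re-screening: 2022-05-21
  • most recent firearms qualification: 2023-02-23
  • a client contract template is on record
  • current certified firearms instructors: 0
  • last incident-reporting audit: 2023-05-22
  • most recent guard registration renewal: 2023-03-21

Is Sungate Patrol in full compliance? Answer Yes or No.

1. background re-screening 387 days ago vs limit 540 → met
2. incident-reporting audit 21 days ago vs limit 30 → met
3. guards working without current registration 2 ≤ 2 → met
4. certified firearms instructors 0 < 2 → not met
5. agency license certificate present → met
6. guard registration renewal 83 days ago vs limit 90 → met
7. client-site audit 32 days ago vs limit 60 → met
8. use-of-force policy review 300 days ago vs limit 540 → met
9. condition 'deploys armed guards' holds; firearms qualification 109 days ago vs limit 180 → met
10. client contract template present → met
Not met: 4

No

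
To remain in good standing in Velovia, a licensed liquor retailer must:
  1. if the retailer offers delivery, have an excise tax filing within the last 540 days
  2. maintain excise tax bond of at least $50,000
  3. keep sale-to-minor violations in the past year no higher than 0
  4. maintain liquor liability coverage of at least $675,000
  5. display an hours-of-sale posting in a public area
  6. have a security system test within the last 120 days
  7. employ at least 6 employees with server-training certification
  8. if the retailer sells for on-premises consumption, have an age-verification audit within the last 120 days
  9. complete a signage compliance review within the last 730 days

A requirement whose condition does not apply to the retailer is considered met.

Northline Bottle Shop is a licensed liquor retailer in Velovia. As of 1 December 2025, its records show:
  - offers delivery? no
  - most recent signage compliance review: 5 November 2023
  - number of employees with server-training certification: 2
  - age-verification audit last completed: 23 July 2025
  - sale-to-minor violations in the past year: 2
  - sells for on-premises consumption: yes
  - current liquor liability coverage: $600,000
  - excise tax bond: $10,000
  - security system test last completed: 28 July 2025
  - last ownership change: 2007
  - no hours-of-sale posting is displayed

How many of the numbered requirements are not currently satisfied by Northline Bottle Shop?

1. condition 'offers delivery' does not hold → requirement n/a → met
2. excise tax bond $10,000 < $50,000 → not met
3. sale-to-minor violations in the past year 2 > 0 → not met
4. liquor liability coverage $600,000 < $675,000 → not met
5. hours-of-sale posting absent → not met
6. security system test 126 days ago vs limit 120 → not met
7. employees with server-training certification 2 < 6 → not met
8. condition 'sells for on-premises consumption' holds; age-verification audit 131 days ago vs limit 120 → not met
9. signage compliance review 757 days ago vs limit 730 → not met
Not met: 8 of 9

8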